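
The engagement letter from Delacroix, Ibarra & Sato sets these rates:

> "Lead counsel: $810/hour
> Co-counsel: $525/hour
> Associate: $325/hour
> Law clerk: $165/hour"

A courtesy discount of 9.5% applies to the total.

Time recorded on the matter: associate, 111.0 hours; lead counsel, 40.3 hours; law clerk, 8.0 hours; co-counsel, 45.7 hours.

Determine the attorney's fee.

Lead counsel: 40.3 × $810 = $32,643.00
Co-counsel: 45.7 × $525 = $23,992.50
Associate: 111.0 × $325 = $36,075.00
Law clerk: 8.0 × $165 = $1,320.00
Subtotal: $94,030.50
Less 9.5% discount: −$8,932.90
Total: $94,030.50 − $8,932.90 = $85,097.60

$85,097.60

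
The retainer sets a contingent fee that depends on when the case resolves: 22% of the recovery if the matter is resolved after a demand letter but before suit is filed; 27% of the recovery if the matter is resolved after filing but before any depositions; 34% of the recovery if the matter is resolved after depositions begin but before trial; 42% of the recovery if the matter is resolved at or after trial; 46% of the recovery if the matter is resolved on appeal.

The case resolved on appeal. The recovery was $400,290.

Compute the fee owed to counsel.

The matter resolved on appeal, so the 46% rate applies.
$400,290 × 46% = $184,133.40

$184,133.40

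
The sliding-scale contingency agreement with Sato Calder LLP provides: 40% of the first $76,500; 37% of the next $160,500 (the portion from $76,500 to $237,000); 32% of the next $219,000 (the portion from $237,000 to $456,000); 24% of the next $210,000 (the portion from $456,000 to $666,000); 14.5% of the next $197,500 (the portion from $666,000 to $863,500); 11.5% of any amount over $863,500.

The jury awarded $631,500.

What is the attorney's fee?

First $76,500 at 40% = $30,600.00
Next $160,500 at 37% = $59,385.00
Next $219,000 at 32% = $70,080.00
Remaining $175,500 at 24% = $42,120.00
Fee: $30,600.00 + $59,385.00 + $70,080.00 + $42,120.00 = $202,185.00

$202,185.00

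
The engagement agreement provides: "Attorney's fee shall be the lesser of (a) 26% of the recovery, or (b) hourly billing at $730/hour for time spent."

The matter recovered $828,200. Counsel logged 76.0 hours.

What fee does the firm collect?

(a) 26% of $828,200 = $215,332.00
(b) 76.0 × $730 = $55,480.00
The lesser is (b): $55,480.00.

$55,480.00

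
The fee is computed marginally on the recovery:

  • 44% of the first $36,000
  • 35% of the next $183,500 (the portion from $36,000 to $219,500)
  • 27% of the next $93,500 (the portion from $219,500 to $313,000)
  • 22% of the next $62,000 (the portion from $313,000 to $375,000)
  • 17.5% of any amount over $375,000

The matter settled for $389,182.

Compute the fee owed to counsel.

$121,431.85

First $36,000 at 44% = $15,840.00
Next $183,500 at 35% = $64,225.00
Next $93,500 at 27% = $25,245.00
Next $62,000 at 22% = $13,640.00
Remaining $14,182 at 17.5% = $2,481.85
Fee: $15,840.00 + $64,225.00 + $25,245.00 + $13,640.00 + $2,481.85 = $121,431.85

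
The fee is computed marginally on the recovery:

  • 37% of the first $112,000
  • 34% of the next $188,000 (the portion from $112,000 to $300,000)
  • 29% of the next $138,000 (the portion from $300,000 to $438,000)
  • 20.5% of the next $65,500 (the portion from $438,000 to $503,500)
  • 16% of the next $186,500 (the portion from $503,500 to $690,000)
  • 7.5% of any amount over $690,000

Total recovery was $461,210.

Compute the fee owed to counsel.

$150,138.05

First $112,000 at 37% = $41,440.00
Next $188,000 at 34% = $63,920.00
Next $138,000 at 29% = $40,020.00
Remaining $23,210 at 20.5% = $4,758.05
Fee: $41,440.00 + $63,920.00 + $40,020.00 + $4,758.05 = $150,138.05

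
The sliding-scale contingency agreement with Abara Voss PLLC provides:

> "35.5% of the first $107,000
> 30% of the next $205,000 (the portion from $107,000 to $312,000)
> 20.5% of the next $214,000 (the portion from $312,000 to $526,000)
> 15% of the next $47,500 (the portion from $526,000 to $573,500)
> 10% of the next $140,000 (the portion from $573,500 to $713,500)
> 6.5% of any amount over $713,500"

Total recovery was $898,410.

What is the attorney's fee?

First $107,000 at 35.5% = $37,985.00
Next $205,000 at 30% = $61,500.00
Next $214,000 at 20.5% = $43,870.00
Next $47,500 at 15% = $7,125.00
Next $140,000 at 10% = $14,000.00
Remaining $184,910 at 6.5% = $12,019.15
Fee: $37,985.00 + $61,500.00 + $43,870.00 + $7,125.00 + $14,000.00 + $12,019.15 = $176,499.15

$176,499.15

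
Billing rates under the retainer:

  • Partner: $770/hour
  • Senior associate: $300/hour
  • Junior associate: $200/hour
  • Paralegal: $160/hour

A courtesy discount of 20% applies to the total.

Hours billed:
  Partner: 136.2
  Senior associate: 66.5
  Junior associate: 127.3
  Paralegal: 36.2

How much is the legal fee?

Partner: 136.2 × $770 = $104,874.00
Senior associate: 66.5 × $300 = $19,950.00
Junior associate: 127.3 × $200 = $25,460.00
Paralegal: 36.2 × $160 = $5,792.00
Subtotal: $156,076.00
Less 20% discount: −$31,215.20
Total: $156,076.00 − $31,215.20 = $124,860.80

$124,860.80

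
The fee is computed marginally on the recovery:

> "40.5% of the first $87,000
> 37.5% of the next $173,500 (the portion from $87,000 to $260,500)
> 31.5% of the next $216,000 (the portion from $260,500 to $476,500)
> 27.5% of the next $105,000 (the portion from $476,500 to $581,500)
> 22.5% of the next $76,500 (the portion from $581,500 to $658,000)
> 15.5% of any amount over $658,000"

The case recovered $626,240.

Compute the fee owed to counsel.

$207,279.00

First $87,000 at 40.5% = $35,235.00
Next $173,500 at 37.5% = $65,062.50
Next $216,000 at 31.5% = $68,040.00
Next $105,000 at 27.5% = $28,875.00
Remaining $44,740 at 22.5% = $10,066.50
Fee: $35,235.00 + $65,062.50 + $68,040.00 + $28,875.00 + $10,066.50 = $207,279.00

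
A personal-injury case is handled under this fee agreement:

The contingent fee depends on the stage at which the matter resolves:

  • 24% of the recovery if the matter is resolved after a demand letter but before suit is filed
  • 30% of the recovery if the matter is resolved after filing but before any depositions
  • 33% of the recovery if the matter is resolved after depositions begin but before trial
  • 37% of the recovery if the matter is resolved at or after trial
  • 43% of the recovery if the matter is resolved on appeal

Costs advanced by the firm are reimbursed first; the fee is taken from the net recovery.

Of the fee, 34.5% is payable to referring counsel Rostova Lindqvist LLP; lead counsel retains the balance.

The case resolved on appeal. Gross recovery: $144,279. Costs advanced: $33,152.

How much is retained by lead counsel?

Fee base (net of costs): $144,279 − $33,152 = $111,127
The matter resolved on appeal, so the 43% rate applies.
$111,127 × 43% = $47,784.61
Referral share: 34.5% of $47,784.61 = $16,485.69; lead counsel retains $47,784.61 − $16,485.69 = $31,298.92.

$31,298.92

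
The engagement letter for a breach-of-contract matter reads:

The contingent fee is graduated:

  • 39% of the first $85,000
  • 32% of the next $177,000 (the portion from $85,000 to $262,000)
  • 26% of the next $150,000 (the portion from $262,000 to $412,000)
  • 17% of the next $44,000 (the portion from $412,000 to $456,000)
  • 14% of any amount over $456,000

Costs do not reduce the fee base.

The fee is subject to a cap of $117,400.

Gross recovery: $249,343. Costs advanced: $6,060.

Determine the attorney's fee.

Fee base is the gross recovery, $249,343; costs are reimbursed separately.
First $85,000 at 39% = $33,150.00
Remaining $164,343 at 32% = $52,589.76
Fee: $33,150.00 + $52,589.76 = $85,739.76
$85,739.76 is under the $117,400 cap.

$85,739.76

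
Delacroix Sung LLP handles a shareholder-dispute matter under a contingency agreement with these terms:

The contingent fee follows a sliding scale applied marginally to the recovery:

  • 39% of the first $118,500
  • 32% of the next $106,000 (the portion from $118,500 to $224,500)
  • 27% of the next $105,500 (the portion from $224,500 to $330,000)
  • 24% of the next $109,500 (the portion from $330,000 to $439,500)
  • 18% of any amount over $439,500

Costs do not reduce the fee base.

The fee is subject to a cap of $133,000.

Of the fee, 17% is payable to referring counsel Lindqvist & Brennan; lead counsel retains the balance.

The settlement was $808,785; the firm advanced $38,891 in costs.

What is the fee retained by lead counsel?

$110,390.00

Fee base is the gross recovery, $808,785; costs are reimbursed separately.
First $118,500 at 39% = $46,215.00
Next $106,000 at 32% = $33,920.00
Next $105,500 at 27% = $28,485.00
Next $109,500 at 24% = $26,280.00
Remaining $369,285 at 18% = $66,471.30
Fee: $46,215.00 + $33,920.00 + $28,485.00 + $26,280.00 + $66,471.30 = $201,371.30
$201,371.30 exceeds the $133,000 cap, so the fee is capped at $133,000.00.
Referral share: 17% of $133,000.00 = $22,610.00; lead counsel retains $133,000.00 − $22,610.00 = $110,390.00.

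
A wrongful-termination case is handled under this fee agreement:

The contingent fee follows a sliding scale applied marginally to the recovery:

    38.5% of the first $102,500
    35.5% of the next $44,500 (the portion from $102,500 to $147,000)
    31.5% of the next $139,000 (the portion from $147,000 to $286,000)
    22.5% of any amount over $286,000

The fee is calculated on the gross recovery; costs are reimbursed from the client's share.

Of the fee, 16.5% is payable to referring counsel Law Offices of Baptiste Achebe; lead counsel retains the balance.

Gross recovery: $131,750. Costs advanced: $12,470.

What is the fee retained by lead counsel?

$41,621.62

Fee base is the gross recovery, $131,750; costs are reimbursed separately.
First $102,500 at 38.5% = $39,462.50
Remaining $29,250 at 35.5% = $10,383.75
Fee: $39,462.50 + $10,383.75 = $49,846.25
Referral share: 16.5% of $49,846.25 = $8,224.63; lead counsel retains $49,846.25 − $8,224.63 = $41,621.62.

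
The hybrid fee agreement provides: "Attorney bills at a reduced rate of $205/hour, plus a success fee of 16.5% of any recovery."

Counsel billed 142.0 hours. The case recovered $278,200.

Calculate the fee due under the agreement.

Hourly: 142.0 × $205 = $29,110.00
Success fee: 16.5% of $278,200 = $45,903.00
Total: $29,110.00 + $45,903.00 = $75,013.00

$75,013.00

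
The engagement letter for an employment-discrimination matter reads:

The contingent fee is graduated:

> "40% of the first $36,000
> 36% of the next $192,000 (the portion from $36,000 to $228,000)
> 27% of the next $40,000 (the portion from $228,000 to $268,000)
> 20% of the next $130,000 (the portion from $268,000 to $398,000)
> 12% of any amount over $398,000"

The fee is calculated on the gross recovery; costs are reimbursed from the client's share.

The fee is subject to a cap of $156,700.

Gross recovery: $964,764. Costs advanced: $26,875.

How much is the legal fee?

Fee base is the gross recovery, $964,764; costs are reimbursed separately.
First $36,000 at 40% = $14,400.00
Next $192,000 at 36% = $69,120.00
Next $40,000 at 27% = $10,800.00
Next $130,000 at 20% = $26,000.00
Remaining $566,764 at 12% = $68,011.68
Fee: $14,400.00 + $69,120.00 + $10,800.00 + $26,000.00 + $68,011.68 = $188,331.68
$188,331.68 exceeds the $156,700 cap, so the fee is capped at $156,700.00.

$156,700.00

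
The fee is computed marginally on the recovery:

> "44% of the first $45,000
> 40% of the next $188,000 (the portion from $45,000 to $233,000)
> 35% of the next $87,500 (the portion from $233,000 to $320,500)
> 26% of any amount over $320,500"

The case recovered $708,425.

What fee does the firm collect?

$226,485.50

First $45,000 at 44% = $19,800.00
Next $188,000 at 40% = $75,200.00
Next $87,500 at 35% = $30,625.00
Remaining $387,925 at 26% = $100,860.50
Fee: $19,800.00 + $75,200.00 + $30,625.00 + $100,860.50 = $226,485.50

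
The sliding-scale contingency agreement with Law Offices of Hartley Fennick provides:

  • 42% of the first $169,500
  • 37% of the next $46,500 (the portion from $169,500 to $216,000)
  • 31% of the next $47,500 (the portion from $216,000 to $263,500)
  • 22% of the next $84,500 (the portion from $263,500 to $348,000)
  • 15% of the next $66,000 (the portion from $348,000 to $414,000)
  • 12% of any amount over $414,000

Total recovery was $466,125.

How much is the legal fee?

$137,865.00

First $169,500 at 42% = $71,190.00
Next $46,500 at 37% = $17,205.00
Next $47,500 at 31% = $14,725.00
Next $84,500 at 22% = $18,590.00
Next $66,000 at 15% = $9,900.00
Remaining $52,125 at 12% = $6,255.00
Fee: $71,190.00 + $17,205.00 + $14,725.00 + $18,590.00 + $9,900.00 + $6,255.00 = $137,865.00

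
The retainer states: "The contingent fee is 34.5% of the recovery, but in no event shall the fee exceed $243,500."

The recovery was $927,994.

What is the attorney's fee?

34.5% of $927,994 = $320,157.93
That exceeds the $243,500 cap, so the fee is capped at $243,500.

$243,500.00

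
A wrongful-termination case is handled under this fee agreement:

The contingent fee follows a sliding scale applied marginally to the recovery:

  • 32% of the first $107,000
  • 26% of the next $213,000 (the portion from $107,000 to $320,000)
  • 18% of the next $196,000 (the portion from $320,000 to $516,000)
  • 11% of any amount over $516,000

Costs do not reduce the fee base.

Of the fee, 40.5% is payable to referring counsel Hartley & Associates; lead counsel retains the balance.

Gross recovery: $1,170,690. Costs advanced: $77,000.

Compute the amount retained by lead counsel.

Fee base is the gross recovery, $1,170,690; costs are reimbursed separately.
First $107,000 at 32% = $34,240.00
Next $213,000 at 26% = $55,380.00
Next $196,000 at 18% = $35,280.00
Remaining $654,690 at 11% = $72,015.90
Fee: $34,240.00 + $55,380.00 + $35,280.00 + $72,015.90 = $196,915.90
Referral share: 40.5% of $196,915.90 = $79,750.94; lead counsel retains $196,915.90 − $79,750.94 = $117,164.96.

$117,164.96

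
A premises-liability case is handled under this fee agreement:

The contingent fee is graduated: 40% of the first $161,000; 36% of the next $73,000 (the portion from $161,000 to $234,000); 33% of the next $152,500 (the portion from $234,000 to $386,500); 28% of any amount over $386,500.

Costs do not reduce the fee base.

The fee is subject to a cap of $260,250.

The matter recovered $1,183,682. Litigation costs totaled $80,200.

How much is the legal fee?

$260,250.00

Fee base is the gross recovery, $1,183,682; costs are reimbursed separately.
First $161,000 at 40% = $64,400.00
Next $73,000 at 36% = $26,280.00
Next $152,500 at 33% = $50,325.00
Remaining $797,182 at 28% = $223,210.96
Fee: $64,400.00 + $26,280.00 + $50,325.00 + $223,210.96 = $364,215.96
$364,215.96 exceeds the $260,250 cap, so the fee is capped at $260,250.00.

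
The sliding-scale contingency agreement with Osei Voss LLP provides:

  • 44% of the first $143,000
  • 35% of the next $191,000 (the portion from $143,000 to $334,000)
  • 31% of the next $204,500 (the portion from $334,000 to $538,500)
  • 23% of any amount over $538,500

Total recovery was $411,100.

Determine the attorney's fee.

First $143,000 at 44% = $62,920.00
Next $191,000 at 35% = $66,850.00
Remaining $77,100 at 31% = $23,901.00
Fee: $62,920.00 + $66,850.00 + $23,901.00 = $153,671.00

$153,671.00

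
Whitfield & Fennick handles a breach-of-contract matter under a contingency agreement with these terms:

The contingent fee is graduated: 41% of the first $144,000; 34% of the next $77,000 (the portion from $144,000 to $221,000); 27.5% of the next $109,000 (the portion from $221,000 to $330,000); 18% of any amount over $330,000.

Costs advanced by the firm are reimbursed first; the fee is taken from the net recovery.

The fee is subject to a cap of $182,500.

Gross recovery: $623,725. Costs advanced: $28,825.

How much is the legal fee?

Fee base (net of costs): $623,725 − $28,825 = $594,900
First $144,000 at 41% = $59,040.00
Next $77,000 at 34% = $26,180.00
Next $109,000 at 27.5% = $29,975.00
Remaining $264,900 at 18% = $47,682.00
Fee: $59,040.00 + $26,180.00 + $29,975.00 + $47,682.00 = $162,877.00
$162,877.00 is under the $182,500 cap.

$162,877.00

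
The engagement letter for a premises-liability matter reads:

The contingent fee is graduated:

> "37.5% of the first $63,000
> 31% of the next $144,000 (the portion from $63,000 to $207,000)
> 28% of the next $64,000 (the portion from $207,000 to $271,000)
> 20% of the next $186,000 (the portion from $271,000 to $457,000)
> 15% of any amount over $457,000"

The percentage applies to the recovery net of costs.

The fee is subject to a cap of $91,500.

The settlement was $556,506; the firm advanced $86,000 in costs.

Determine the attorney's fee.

Fee base (net of costs): $556,506 − $86,000 = $470,506
First $63,000 at 37.5% = $23,625.00
Next $144,000 at 31% = $44,640.00
Next $64,000 at 28% = $17,920.00
Next $186,000 at 20% = $37,200.00
Remaining $13,506 at 15% = $2,025.90
Fee: $23,625.00 + $44,640.00 + $17,920.00 + $37,200.00 + $2,025.90 = $125,410.90
$125,410.90 exceeds the $91,500 cap, so the fee is capped at $91,500.00.

$91,500.00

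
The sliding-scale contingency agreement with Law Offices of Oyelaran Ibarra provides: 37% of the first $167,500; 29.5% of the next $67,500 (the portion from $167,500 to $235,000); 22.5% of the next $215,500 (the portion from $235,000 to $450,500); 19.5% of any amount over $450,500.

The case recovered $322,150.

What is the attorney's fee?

First $167,500 at 37% = $61,975.00
Next $67,500 at 29.5% = $19,912.50
Remaining $87,150 at 22.5% = $19,608.75
Fee: $61,975.00 + $19,912.50 + $19,608.75 = $101,496.25

$101,496.25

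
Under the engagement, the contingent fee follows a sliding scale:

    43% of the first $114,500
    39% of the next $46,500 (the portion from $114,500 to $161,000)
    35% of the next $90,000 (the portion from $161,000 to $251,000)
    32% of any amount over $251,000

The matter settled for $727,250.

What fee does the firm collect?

First $114,500 at 43% = $49,235.00
Next $46,500 at 39% = $18,135.00
Next $90,000 at 35% = $31,500.00
Remaining $476,250 at 32% = $152,400.00
Fee: $49,235.00 + $18,135.00 + $31,500.00 + $152,400.00 = $251,270.00

$251,270.00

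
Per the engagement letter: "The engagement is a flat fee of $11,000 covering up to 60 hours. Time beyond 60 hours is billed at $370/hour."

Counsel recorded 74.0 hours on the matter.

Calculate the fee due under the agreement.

$16,180.00

Flat fee: $11,000.00
Excess hours: 74.0 − 60 = 14.0
Overrun: 14.0 × $370 = $5,180.00
Total: $11,000.00 + $5,180.00 = $16,180.00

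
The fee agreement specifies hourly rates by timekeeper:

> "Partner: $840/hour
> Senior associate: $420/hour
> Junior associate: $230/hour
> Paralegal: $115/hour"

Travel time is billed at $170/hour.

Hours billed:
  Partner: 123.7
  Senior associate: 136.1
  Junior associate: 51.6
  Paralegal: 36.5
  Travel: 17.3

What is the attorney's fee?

$180,076.50

Partner: 123.7 × $840 = $103,908.00
Senior associate: 136.1 × $420 = $57,162.00
Junior associate: 51.6 × $230 = $11,868.00
Paralegal: 36.5 × $115 = $4,197.50
Subtotal: $103,908.00 + $57,162.00 + $11,868.00 + $4,197.50 = $177,135.50
Travel: 17.3 × $170 = $2,941.00
Total: $177,135.50 + $2,941.00 = $180,076.50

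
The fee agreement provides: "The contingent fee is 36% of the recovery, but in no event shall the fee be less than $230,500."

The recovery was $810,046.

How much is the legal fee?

$291,616.56

36% of $810,046 = $291,616.56
That exceeds the $230,500 minimum.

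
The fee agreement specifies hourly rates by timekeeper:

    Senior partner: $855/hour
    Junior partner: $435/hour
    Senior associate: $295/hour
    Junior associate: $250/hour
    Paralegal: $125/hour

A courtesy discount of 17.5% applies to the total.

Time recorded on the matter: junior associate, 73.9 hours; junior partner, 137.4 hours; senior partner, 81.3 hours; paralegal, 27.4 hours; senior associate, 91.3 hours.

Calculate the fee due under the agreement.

$146,944.05

Senior partner: 81.3 × $855 = $69,511.50
Junior partner: 137.4 × $435 = $59,769.00
Senior associate: 91.3 × $295 = $26,933.50
Junior associate: 73.9 × $250 = $18,475.00
Paralegal: 27.4 × $125 = $3,425.00
Subtotal: $178,114.00
Less 17.5% discount: −$31,169.95
Total: $178,114.00 − $31,169.95 = $146,944.05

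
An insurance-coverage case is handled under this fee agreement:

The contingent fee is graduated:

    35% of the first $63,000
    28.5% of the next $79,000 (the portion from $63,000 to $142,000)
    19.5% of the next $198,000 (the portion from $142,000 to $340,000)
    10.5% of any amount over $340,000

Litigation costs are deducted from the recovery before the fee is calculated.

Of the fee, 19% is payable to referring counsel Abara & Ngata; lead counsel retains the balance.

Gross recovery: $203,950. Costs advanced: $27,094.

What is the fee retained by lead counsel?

$41,603.16

Fee base (net of costs): $203,950 − $27,094 = $176,856
First $63,000 at 35% = $22,050.00
Next $79,000 at 28.5% = $22,515.00
Remaining $34,856 at 19.5% = $6,796.92
Fee: $22,050.00 + $22,515.00 + $6,796.92 = $51,361.92
Referral share: 19% of $51,361.92 = $9,758.76; lead counsel retains $51,361.92 − $9,758.76 = $41,603.16.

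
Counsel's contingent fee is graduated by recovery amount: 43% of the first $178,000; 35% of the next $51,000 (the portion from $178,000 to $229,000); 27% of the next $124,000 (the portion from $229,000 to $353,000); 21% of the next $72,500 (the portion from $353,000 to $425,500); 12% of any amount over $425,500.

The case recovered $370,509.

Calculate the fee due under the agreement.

$131,546.89

First $178,000 at 43% = $76,540.00
Next $51,000 at 35% = $17,850.00
Next $124,000 at 27% = $33,480.00
Remaining $17,509 at 21% = $3,676.89
Fee: $76,540.00 + $17,850.00 + $33,480.00 + $3,676.89 = $131,546.89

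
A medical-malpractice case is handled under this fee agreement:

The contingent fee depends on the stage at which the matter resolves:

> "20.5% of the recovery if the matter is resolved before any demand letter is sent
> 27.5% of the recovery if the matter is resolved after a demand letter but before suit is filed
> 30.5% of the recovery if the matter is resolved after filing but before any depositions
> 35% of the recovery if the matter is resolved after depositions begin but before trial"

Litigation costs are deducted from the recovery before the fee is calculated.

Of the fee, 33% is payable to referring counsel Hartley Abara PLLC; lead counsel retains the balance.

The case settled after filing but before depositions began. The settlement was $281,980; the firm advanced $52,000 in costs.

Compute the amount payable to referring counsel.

Fee base (net of costs): $281,980 − $52,000 = $229,980
The matter settled after filing but before depositions began, so the 30.5% rate applies.
$229,980 × 30.5% = $70,143.90
Referral share: 33% of $70,143.90 = $23,147.49; lead counsel retains $70,143.90 − $23,147.49 = $46,996.41.

$23,147.49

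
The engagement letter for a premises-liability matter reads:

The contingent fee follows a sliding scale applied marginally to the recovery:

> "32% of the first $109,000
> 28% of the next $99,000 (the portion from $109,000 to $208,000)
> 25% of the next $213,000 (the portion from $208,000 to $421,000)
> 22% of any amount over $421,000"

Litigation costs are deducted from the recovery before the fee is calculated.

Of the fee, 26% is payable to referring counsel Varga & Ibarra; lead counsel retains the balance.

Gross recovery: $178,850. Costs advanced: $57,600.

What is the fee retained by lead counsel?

Fee base (net of costs): $178,850 − $57,600 = $121,250
First $109,000 at 32% = $34,880.00
Remaining $12,250 at 28% = $3,430.00
Fee: $34,880.00 + $3,430.00 = $38,310.00
Referral share: 26% of $38,310.00 = $9,960.60; lead counsel retains $38,310.00 − $9,960.60 = $28,349.40.

$28,349.40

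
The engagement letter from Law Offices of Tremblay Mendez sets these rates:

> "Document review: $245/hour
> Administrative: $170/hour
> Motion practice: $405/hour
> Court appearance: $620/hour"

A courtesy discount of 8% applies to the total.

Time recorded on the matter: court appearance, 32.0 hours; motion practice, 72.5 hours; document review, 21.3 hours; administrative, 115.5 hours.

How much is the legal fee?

$68,131.52

Document review: 21.3 × $245 = $5,218.50
Administrative: 115.5 × $170 = $19,635.00
Motion practice: 72.5 × $405 = $29,362.50
Court appearance: 32.0 × $620 = $19,840.00
Subtotal: $74,056.00
Less 8% discount: −$5,924.48
Total: $74,056.00 − $5,924.48 = $68,131.52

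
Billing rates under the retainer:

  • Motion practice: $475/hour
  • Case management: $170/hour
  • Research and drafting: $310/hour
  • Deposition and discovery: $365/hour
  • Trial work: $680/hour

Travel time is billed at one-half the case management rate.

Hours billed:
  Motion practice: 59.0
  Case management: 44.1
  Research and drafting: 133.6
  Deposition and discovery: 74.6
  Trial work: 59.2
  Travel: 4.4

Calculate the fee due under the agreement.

$144,797.00

Motion practice: 59.0 × $475 = $28,025.00
Case management: 44.1 × $170 = $7,497.00
Research and drafting: 133.6 × $310 = $41,416.00
Deposition and discovery: 74.6 × $365 = $27,229.00
Trial work: 59.2 × $680 = $40,256.00
Subtotal: $28,025.00 + $7,497.00 + $41,416.00 + $27,229.00 + $40,256.00 = $144,423.00
Travel: 4.4 × ($170 ÷ 2) = 4.4 × $85.00 = $374.00
Total: $144,423.00 + $374.00 = $144,797.00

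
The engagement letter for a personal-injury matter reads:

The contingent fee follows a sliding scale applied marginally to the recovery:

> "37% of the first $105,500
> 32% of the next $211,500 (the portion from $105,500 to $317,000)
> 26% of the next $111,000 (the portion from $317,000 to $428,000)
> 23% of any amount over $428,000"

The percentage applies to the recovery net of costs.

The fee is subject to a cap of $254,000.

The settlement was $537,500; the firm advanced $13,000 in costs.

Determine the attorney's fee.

$157,770.00

Fee base (net of costs): $537,500 − $13,000 = $524,500
First $105,500 at 37% = $39,035.00
Next $211,500 at 32% = $67,680.00
Next $111,000 at 26% = $28,860.00
Remaining $96,500 at 23% = $22,195.00
Fee: $39,035.00 + $67,680.00 + $28,860.00 + $22,195.00 = $157,770.00
$157,770.00 is under the $254,000 cap.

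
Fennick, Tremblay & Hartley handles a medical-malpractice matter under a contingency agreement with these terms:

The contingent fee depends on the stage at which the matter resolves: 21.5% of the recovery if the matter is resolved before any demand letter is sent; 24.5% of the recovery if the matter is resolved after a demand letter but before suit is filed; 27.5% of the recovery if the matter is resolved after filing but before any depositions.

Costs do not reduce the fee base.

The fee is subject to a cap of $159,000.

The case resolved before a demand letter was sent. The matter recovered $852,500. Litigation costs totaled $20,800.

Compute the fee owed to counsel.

Fee base is the gross recovery, $852,500; costs are reimbursed separately.
The matter resolved before a demand letter was sent, so the 21.5% rate applies.
$852,500 × 21.5% = $183,287.50
$183,287.50 exceeds the $159,000 cap, so the fee is capped at $159,000.00.

$159,000.00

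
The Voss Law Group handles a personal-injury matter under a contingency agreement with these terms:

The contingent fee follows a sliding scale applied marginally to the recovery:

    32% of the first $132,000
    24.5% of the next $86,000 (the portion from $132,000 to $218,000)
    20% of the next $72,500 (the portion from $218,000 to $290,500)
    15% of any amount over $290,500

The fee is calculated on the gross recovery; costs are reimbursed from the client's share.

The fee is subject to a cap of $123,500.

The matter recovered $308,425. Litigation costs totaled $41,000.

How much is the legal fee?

Fee base is the gross recovery, $308,425; costs are reimbursed separately.
First $132,000 at 32% = $42,240.00
Next $86,000 at 24.5% = $21,070.00
Next $72,500 at 20% = $14,500.00
Remaining $17,925 at 15% = $2,688.75
Fee: $42,240.00 + $21,070.00 + $14,500.00 + $2,688.75 = $80,498.75
$80,498.75 is under the $123,500 cap.

$80,498.75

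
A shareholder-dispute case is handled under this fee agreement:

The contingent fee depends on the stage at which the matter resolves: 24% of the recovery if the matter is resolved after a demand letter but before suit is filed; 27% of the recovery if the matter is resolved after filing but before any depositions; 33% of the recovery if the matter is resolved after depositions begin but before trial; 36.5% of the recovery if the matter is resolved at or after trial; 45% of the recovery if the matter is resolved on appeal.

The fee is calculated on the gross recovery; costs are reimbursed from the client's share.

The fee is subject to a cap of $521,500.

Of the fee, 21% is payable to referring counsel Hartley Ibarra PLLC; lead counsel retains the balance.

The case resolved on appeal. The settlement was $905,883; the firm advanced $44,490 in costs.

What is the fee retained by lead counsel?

$322,041.41

Fee base is the gross recovery, $905,883; costs are reimbursed separately.
The matter resolved on appeal, so the 45% rate applies.
$905,883 × 45% = $407,647.35
$407,647.35 is under the $521,500 cap.
Referral share: 21% of $407,647.35 = $85,605.94; lead counsel retains $407,647.35 − $85,605.94 = $322,041.41.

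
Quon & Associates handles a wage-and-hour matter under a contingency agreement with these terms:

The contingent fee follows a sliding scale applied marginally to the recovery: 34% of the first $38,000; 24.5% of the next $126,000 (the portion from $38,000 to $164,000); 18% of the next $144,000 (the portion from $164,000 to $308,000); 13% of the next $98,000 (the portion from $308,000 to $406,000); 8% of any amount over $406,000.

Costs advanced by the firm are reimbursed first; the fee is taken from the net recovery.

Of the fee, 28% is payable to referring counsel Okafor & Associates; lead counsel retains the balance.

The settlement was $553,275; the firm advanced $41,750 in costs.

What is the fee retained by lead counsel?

Fee base (net of costs): $553,275 − $41,750 = $511,525
First $38,000 at 34% = $12,920.00
Next $126,000 at 24.5% = $30,870.00
Next $144,000 at 18% = $25,920.00
Next $98,000 at 13% = $12,740.00
Remaining $105,525 at 8% = $8,442.00
Fee: $12,920.00 + $30,870.00 + $25,920.00 + $12,740.00 + $8,442.00 = $90,892.00
Referral share: 28% of $90,892.00 = $25,449.76; lead counsel retains $90,892.00 − $25,449.76 = $65,442.24.

$65,442.24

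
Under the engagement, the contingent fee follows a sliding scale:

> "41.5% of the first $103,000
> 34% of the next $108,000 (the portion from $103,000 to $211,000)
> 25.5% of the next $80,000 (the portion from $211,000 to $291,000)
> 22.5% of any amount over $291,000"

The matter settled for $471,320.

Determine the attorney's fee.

$140,437.00

First $103,000 at 41.5% = $42,745.00
Next $108,000 at 34% = $36,720.00
Next $80,000 at 25.5% = $20,400.00
Remaining $180,320 at 22.5% = $40,572.00
Fee: $42,745.00 + $36,720.00 + $20,400.00 + $40,572.00 = $140,437.00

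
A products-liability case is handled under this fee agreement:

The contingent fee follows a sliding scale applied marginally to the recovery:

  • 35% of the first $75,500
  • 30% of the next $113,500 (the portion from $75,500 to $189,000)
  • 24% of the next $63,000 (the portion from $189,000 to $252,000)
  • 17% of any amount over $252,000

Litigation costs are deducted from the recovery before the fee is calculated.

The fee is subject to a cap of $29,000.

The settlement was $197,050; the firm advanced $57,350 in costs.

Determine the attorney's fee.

$29,000.00

Fee base (net of costs): $197,050 − $57,350 = $139,700
First $75,500 at 35% = $26,425.00
Remaining $64,200 at 30% = $19,260.00
Fee: $26,425.00 + $19,260.00 = $45,685.00
$45,685.00 exceeds the $29,000 cap, so the fee is capped at $29,000.00.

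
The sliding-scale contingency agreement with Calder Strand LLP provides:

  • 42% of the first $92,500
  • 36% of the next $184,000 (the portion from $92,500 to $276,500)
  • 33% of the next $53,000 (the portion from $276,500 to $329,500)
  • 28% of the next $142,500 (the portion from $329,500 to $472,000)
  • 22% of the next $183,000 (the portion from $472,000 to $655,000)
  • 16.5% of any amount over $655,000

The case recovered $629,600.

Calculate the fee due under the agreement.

First $92,500 at 42% = $38,850.00
Next $184,000 at 36% = $66,240.00
Next $53,000 at 33% = $17,490.00
Next $142,500 at 28% = $39,900.00
Remaining $157,600 at 22% = $34,672.00
Fee: $38,850.00 + $66,240.00 + $17,490.00 + $39,900.00 + $34,672.00 = $197,152.00

$197,152.00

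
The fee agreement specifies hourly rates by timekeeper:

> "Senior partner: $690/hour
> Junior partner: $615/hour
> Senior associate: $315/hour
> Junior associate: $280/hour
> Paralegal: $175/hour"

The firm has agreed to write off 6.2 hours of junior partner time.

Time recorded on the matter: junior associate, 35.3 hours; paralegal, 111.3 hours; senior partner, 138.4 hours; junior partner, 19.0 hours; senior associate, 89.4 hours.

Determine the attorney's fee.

Senior partner: 138.4 × $690 = $95,496.00
Junior partner: 19.0 × $615 = $11,685.00
Senior associate: 89.4 × $315 = $28,161.00
Junior associate: 35.3 × $280 = $9,884.00
Paralegal: 111.3 × $175 = $19,477.50
Subtotal: $164,703.50
Write-off: 6.2 × $615 = $3,813.00
Total: $164,703.50 − $3,813.00 = $160,890.50

$160,890.50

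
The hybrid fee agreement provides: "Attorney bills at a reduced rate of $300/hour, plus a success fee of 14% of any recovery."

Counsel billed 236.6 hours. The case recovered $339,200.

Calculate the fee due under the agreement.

Hourly: 236.6 × $300 = $70,980.00
Success fee: 14% of $339,200 = $47,488.00
Total: $70,980.00 + $47,488.00 = $118,468.00

$118,468.00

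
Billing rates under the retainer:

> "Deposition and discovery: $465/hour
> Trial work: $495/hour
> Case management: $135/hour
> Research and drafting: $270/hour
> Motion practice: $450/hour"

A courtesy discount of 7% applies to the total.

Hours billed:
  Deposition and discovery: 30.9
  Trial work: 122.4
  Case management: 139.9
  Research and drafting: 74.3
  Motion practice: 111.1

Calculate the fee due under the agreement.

Deposition and discovery: 30.9 × $465 = $14,368.50
Trial work: 122.4 × $495 = $60,588.00
Case management: 139.9 × $135 = $18,886.50
Research and drafting: 74.3 × $270 = $20,061.00
Motion practice: 111.1 × $450 = $49,995.00
Subtotal: $163,899.00
Less 7% discount: −$11,472.93
Total: $163,899.00 − $11,472.93 = $152,426.07

$152,426.07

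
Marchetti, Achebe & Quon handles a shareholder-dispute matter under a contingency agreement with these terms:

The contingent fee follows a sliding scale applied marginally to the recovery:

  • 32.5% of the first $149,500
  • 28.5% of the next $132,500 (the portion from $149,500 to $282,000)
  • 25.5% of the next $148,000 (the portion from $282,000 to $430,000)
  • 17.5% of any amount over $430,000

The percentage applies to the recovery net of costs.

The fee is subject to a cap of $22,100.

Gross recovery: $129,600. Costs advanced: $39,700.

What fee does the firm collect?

Fee base (net of costs): $129,600 − $39,700 = $89,900
First $89,900 at 32.5% = $29,217.50
$29,217.50 exceeds the $22,100 cap, so the fee is capped at $22,100.00.

$22,100.00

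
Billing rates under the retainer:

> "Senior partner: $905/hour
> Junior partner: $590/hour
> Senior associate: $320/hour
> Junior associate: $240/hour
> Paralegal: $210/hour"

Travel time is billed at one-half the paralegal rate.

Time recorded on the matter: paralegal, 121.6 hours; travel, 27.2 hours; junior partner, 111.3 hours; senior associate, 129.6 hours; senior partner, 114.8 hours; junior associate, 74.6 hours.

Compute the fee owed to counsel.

$257,329.00

Senior partner: 114.8 × $905 = $103,894.00
Junior partner: 111.3 × $590 = $65,667.00
Senior associate: 129.6 × $320 = $41,472.00
Junior associate: 74.6 × $240 = $17,904.00
Paralegal: 121.6 × $210 = $25,536.00
Subtotal: $103,894.00 + $65,667.00 + $41,472.00 + $17,904.00 + $25,536.00 = $254,473.00
Travel: 27.2 × ($210 ÷ 2) = 27.2 × $105.00 = $2,856.00
Total: $254,473.00 + $2,856.00 = $257,329.00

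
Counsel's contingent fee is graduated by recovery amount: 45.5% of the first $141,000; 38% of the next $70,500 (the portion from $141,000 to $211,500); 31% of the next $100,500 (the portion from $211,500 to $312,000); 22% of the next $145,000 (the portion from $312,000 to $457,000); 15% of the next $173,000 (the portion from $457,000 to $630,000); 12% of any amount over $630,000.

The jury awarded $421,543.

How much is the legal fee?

First $141,000 at 45.5% = $64,155.00
Next $70,500 at 38% = $26,790.00
Next $100,500 at 31% = $31,155.00
Remaining $109,543 at 22% = $24,099.46
Fee: $64,155.00 + $26,790.00 + $31,155.00 + $24,099.46 = $146,199.46

$146,199.46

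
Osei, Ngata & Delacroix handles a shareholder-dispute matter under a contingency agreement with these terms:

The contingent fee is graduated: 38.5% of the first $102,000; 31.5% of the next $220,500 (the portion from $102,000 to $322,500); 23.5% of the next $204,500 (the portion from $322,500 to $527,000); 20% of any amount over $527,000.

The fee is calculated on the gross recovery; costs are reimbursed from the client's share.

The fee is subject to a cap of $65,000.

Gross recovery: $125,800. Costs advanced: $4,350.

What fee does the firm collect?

$46,767.00

Fee base is the gross recovery, $125,800; costs are reimbursed separately.
First $102,000 at 38.5% = $39,270.00
Remaining $23,800 at 31.5% = $7,497.00
Fee: $39,270.00 + $7,497.00 = $46,767.00
$46,767.00 is under the $65,000 cap.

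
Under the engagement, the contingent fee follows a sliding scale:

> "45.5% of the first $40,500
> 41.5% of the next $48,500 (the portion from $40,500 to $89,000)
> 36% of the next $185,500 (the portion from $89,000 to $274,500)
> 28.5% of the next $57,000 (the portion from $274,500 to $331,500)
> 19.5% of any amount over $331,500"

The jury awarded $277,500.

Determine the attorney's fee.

$106,190.00

First $40,500 at 45.5% = $18,427.50
Next $48,500 at 41.5% = $20,127.50
Next $185,500 at 36% = $66,780.00
Remaining $3,000 at 28.5% = $855.00
Fee: $18,427.50 + $20,127.50 + $66,780.00 + $855.00 = $106,190.00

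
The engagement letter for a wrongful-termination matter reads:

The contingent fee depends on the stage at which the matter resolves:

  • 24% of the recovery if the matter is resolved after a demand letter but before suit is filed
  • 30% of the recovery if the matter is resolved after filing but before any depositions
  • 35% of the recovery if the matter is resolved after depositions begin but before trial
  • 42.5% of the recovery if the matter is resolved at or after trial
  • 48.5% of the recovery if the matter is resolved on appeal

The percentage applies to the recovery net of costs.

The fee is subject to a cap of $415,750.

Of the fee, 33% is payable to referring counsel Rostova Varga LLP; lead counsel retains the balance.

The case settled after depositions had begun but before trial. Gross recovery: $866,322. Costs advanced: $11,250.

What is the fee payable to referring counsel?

Fee base (net of costs): $866,322 − $11,250 = $855,072
The matter settled after depositions had begun but before trial, so the 35% rate applies.
$855,072 × 35% = $299,275.20
$299,275.20 is under the $415,750 cap.
Referral share: 33% of $299,275.20 = $98,760.82; lead counsel retains $299,275.20 − $98,760.82 = $200,514.38.

$98,760.82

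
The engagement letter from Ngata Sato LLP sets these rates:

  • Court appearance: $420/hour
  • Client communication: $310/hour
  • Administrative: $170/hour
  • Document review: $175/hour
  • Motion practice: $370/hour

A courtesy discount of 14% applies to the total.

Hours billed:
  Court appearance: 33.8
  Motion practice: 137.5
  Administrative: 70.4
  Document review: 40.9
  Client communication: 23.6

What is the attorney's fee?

$78,700.75

Court appearance: 33.8 × $420 = $14,196.00
Client communication: 23.6 × $310 = $7,316.00
Administrative: 70.4 × $170 = $11,968.00
Document review: 40.9 × $175 = $7,157.50
Motion practice: 137.5 × $370 = $50,875.00
Subtotal: $91,512.50
Less 14% discount: −$12,811.75
Total: $91,512.50 − $12,811.75 = $78,700.75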